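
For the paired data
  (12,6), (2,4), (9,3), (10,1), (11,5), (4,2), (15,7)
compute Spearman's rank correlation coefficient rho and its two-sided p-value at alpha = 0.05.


Step 1: Rank x and y separately (midranks; no ties here).
rank(x): 12->6, 2->1, 9->3, 10->4, 11->5, 4->2, 15->7
rank(y): 6->6, 4->4, 3->3, 1->1, 5->5, 2->2, 7->7
Step 2: d_i = R_x(i) - R_y(i); compute d_i^2.
  (6-6)^2=0, (1-4)^2=9, (3-3)^2=0, (4-1)^2=9, (5-5)^2=0, (2-2)^2=0, (7-7)^2=0
sum(d^2) = 18.
Step 3: rho = 1 - 6*18 / (7*(7^2 - 1)) = 1 - 108/336 = 0.678571.
Step 4: Under H0, t = rho * sqrt((n-2)/(1-rho^2)) = 2.0657 ~ t(5).
Step 5: Two-sided p-value from the t-distribution with 5 df = 0.093750.
Step 6: alpha = 0.05. fail to reject H0.

rho = 0.6786, p = 0.093750, fail to reject H0 at alpha = 0.05.


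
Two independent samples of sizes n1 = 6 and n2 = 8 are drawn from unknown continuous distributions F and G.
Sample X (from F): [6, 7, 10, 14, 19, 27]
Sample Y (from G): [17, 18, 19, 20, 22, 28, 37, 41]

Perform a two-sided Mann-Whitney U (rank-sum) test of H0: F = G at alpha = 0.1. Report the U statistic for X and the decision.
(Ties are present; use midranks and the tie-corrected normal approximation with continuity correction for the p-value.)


Step 1: Combine and sort all 14 observations; assign midranks.
sorted (value, group): (6,X), (7,X), (10,X), (14,X), (17,Y), (18,Y), (19,X), (19,Y), (20,Y), (22,Y), (27,X), (28,Y), (37,Y), (41,Y)
ranks: 6->1, 7->2, 10->3, 14->4, 17->5, 18->6, 19->7.5, 19->7.5, 20->9, 22->10, 27->11, 28->12, 37->13, 41->14
Step 2: Rank sum for X: R1 = 1 + 2 + 3 + 4 + 7.5 + 11 = 28.5.
Step 3: U_X = R1 - n1(n1+1)/2 = 28.5 - 6*7/2 = 28.5 - 21 = 7.5.
       U_Y = n1*n2 - U_X = 48 - 7.5 = 40.5.
Step 4: Ties are present, so use the tie-corrected normal approximation (with continuity correction) for the p-value.
Step 5: p-value = 0.038653; compare to alpha = 0.1. reject H0.

U_X = 7.5, p = 0.038653, reject H0 at alpha = 0.1.


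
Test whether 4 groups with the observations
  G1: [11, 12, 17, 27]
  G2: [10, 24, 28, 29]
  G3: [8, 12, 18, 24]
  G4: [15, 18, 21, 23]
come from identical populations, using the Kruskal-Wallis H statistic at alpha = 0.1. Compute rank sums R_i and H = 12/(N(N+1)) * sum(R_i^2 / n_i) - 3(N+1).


Step 1: Combine all N = 16 observations and assign midranks.
sorted (value, group, rank): (8,G3,1), (10,G2,2), (11,G1,3), (12,G1,4.5), (12,G3,4.5), (15,G4,6), (17,G1,7), (18,G3,8.5), (18,G4,8.5), (21,G4,10), (23,G4,11), (24,G2,12.5), (24,G3,12.5), (27,G1,14), (28,G2,15), (29,G2,16)
Step 2: Sum ranks within each group.
R_1 = 28.5 (n_1 = 4)
R_2 = 45.5 (n_2 = 4)
R_3 = 26.5 (n_3 = 4)
R_4 = 35.5 (n_4 = 4)
Step 3: H = 12/(N(N+1)) * sum(R_i^2/n_i) - 3(N+1)
     = 12/(16*17) * (28.5^2/4 + 45.5^2/4 + 26.5^2/4 + 35.5^2/4) - 3*17
     = 0.044118 * 1211.25 - 51
     = 2.437500.
Step 4: Ties present; correction factor C = 1 - 18/(16^3 - 16) = 0.995588. Corrected H = 2.437500 / 0.995588 = 2.448301.
Step 5: Under H0, H ~ chi^2(3); p-value = 0.484707.
Step 6: alpha = 0.1. fail to reject H0.

H = 2.4483, df = 3, p = 0.484707, fail to reject H0.


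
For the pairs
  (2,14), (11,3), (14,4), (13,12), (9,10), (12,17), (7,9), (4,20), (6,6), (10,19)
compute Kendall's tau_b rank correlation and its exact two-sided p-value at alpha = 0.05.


Step 1: Enumerate the 45 unordered pairs (i,j) with i<j and classify each by sign(x_j-x_i) * sign(y_j-y_i).
  (1,2):dx=+9,dy=-11->D; (1,3):dx=+12,dy=-10->D; (1,4):dx=+11,dy=-2->D; (1,5):dx=+7,dy=-4->D
  (1,6):dx=+10,dy=+3->C; (1,7):dx=+5,dy=-5->D; (1,8):dx=+2,dy=+6->C; (1,9):dx=+4,dy=-8->D
  (1,10):dx=+8,dy=+5->C; (2,3):dx=+3,dy=+1->C; (2,4):dx=+2,dy=+9->C; (2,5):dx=-2,dy=+7->D
  (2,6):dx=+1,dy=+14->C; (2,7):dx=-4,dy=+6->D; (2,8):dx=-7,dy=+17->D; (2,9):dx=-5,dy=+3->D
  (2,10):dx=-1,dy=+16->D; (3,4):dx=-1,dy=+8->D; (3,5):dx=-5,dy=+6->D; (3,6):dx=-2,dy=+13->D
  (3,7):dx=-7,dy=+5->D; (3,8):dx=-10,dy=+16->D; (3,9):dx=-8,dy=+2->D; (3,10):dx=-4,dy=+15->D
  (4,5):dx=-4,dy=-2->C; (4,6):dx=-1,dy=+5->D; (4,7):dx=-6,dy=-3->C; (4,8):dx=-9,dy=+8->D
  (4,9):dx=-7,dy=-6->C; (4,10):dx=-3,dy=+7->D; (5,6):dx=+3,dy=+7->C; (5,7):dx=-2,dy=-1->C
  (5,8):dx=-5,dy=+10->D; (5,9):dx=-3,dy=-4->C; (5,10):dx=+1,dy=+9->C; (6,7):dx=-5,dy=-8->C
  (6,8):dx=-8,dy=+3->D; (6,9):dx=-6,dy=-11->C; (6,10):dx=-2,dy=+2->D; (7,8):dx=-3,dy=+11->D
  (7,9):dx=-1,dy=-3->C; (7,10):dx=+3,dy=+10->C; (8,9):dx=+2,dy=-14->D; (8,10):dx=+6,dy=-1->D
  (9,10):dx=+4,dy=+13->C
Step 2: C = 18, D = 27, total pairs = 45.
Step 3: tau = (C - D)/(n(n-1)/2) = (18 - 27)/45 = -0.200000.
Step 4: Exact two-sided p-value (enumerate n! = 3628800 permutations of y under H0): p = 0.484313.
Step 5: alpha = 0.05. fail to reject H0.

tau_b = -0.2000 (C=18, D=27), p = 0.484313, fail to reject H0.


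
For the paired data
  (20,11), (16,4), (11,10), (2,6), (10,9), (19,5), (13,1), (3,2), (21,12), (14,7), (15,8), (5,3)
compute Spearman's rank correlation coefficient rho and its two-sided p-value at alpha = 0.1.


Step 1: Rank x and y separately (midranks; no ties here).
rank(x): 20->11, 16->9, 11->5, 2->1, 10->4, 19->10, 13->6, 3->2, 21->12, 14->7, 15->8, 5->3
rank(y): 11->11, 4->4, 10->10, 6->6, 9->9, 5->5, 1->1, 2->2, 12->12, 7->7, 8->8, 3->3
Step 2: d_i = R_x(i) - R_y(i); compute d_i^2.
  (11-11)^2=0, (9-4)^2=25, (5-10)^2=25, (1-6)^2=25, (4-9)^2=25, (10-5)^2=25, (6-1)^2=25, (2-2)^2=0, (12-12)^2=0, (7-7)^2=0, (8-8)^2=0, (3-3)^2=0
sum(d^2) = 150.
Step 3: rho = 1 - 6*150 / (12*(12^2 - 1)) = 1 - 900/1716 = 0.475524.
Step 4: Under H0, t = rho * sqrt((n-2)/(1-rho^2)) = 1.7094 ~ t(10).
Step 5: Two-sided p-value from the t-distribution with 10 df = 0.118176.
Step 6: alpha = 0.1. fail to reject H0.

rho = 0.4755, p = 0.118176, fail to reject H0 at alpha = 0.1.


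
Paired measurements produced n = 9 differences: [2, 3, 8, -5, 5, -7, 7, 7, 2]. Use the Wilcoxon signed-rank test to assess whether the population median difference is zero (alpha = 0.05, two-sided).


Step 1: Drop any zero differences (none here) and take |d_i|.
|d| = [2, 3, 8, 5, 5, 7, 7, 7, 2]
Step 2: Midrank |d_i| (ties get averaged ranks).
ranks: |2|->1.5, |3|->3, |8|->9, |5|->4.5, |5|->4.5, |7|->7, |7|->7, |7|->7, |2|->1.5
Step 3: Attach original signs; sum ranks with positive sign and with negative sign.
W+ = 1.5 + 3 + 9 + 4.5 + 7 + 7 + 1.5 = 33.5
W- = 4.5 + 7 = 11.5
(Check: W+ + W- = 45 should equal n(n+1)/2 = 45.)
Step 4: Test statistic W = min(W+, W-) = 11.5.
Step 5: Ties in |d|, so use the tie-corrected normal approximation.
        E[W] = n(n+1)/4 = 9*10/4 = 22.5.
        Tie groups: |d|=2 (t=2), |d|=5 (t=2), |d|=7 (t=3); sum(t^3 - t) = 36.
        Var[W] = n(n+1)(2n+1)/24 - sum(t^3-t)/48 = 1710/24 - 36/48 = 70.5.
        z = (W - E[W]) / sqrt(Var[W]) = (11.5 - 22.5) / 8.3964 = -1.3101.
        Two-sided p = 2*Phi(z) = 0.190168.
Step 6: alpha = 0.05. fail to reject H0.

W+ = 33.5, W- = 11.5, W = min = 11.5, p = 0.190168, fail to reject H0.


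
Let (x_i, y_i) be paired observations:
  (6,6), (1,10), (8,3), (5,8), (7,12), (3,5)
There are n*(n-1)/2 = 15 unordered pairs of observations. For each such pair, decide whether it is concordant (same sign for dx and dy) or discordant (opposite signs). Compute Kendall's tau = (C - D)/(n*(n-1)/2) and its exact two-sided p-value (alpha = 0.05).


Step 1: Enumerate the 15 unordered pairs (i,j) with i<j and classify each by sign(x_j-x_i) * sign(y_j-y_i).
  (1,2):dx=-5,dy=+4->D; (1,3):dx=+2,dy=-3->D; (1,4):dx=-1,dy=+2->D; (1,5):dx=+1,dy=+6->C
  (1,6):dx=-3,dy=-1->C; (2,3):dx=+7,dy=-7->D; (2,4):dx=+4,dy=-2->D; (2,5):dx=+6,dy=+2->C
  (2,6):dx=+2,dy=-5->D; (3,4):dx=-3,dy=+5->D; (3,5):dx=-1,dy=+9->D; (3,6):dx=-5,dy=+2->D
  (4,5):dx=+2,dy=+4->C; (4,6):dx=-2,dy=-3->C; (5,6):dx=-4,dy=-7->C
Step 2: C = 6, D = 9, total pairs = 15.
Step 3: tau = (C - D)/(n(n-1)/2) = (6 - 9)/15 = -0.200000.
Step 4: Exact two-sided p-value (enumerate n! = 720 permutations of y under H0): p = 0.719444.
Step 5: alpha = 0.05. fail to reject H0.

tau_b = -0.2000 (C=6, D=9), p = 0.719444, fail to reject H0.


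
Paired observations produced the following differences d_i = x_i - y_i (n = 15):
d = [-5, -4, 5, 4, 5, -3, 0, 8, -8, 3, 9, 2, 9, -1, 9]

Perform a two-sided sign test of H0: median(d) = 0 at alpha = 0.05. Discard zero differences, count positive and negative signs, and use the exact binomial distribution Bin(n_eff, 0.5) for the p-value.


Step 1: Discard zero differences. Original n = 15; n_eff = number of nonzero differences = 14.
Nonzero differences (with sign): -5, -4, +5, +4, +5, -3, +8, -8, +3, +9, +2, +9, -1, +9
Step 2: Count signs: positive = 9, negative = 5.
Step 3: Under H0: P(positive) = 0.5, so the number of positives S ~ Bin(14, 0.5).
Step 4: Two-sided exact p-value = sum of Bin(14,0.5) probabilities at or below the observed probability = 0.423950.
Step 5: alpha = 0.05. fail to reject H0.

n_eff = 14, pos = 9, neg = 5, p = 0.423950, fail to reject H0.


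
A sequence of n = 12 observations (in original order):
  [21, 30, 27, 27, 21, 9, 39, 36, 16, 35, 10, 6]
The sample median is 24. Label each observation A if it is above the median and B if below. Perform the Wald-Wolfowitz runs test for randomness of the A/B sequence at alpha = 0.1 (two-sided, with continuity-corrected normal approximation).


Step 1: Compute median = 24; label A = above, B = below.
Labels in order: BAAABBAABABB  (n_A = 6, n_B = 6)
Step 2: Count runs R = 7.
Step 3: Under H0 (random ordering), E[R] = 2*n_A*n_B/(n_A+n_B) + 1 = 2*6*6/12 + 1 = 7.0000.
        Var[R] = 2*n_A*n_B*(2*n_A*n_B - n_A - n_B) / ((n_A+n_B)^2 * (n_A+n_B-1)) = 4320/1584 = 2.7273.
        SD[R] = 1.6514.
Step 4: R = E[R], so z = 0 with no continuity correction.
Step 5: Two-sided p-value via normal approximation = 2*(1 - Phi(|z|)) = 1.000000.
Step 6: alpha = 0.1. fail to reject H0.

R = 7, z = 0.0000, p = 1.000000, fail to reject H0.


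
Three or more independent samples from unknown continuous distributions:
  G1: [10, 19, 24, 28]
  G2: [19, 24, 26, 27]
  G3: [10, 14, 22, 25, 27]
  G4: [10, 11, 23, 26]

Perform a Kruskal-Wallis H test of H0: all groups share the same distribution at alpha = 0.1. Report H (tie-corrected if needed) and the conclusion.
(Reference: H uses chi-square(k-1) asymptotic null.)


Step 1: Combine all N = 17 observations and assign midranks.
sorted (value, group, rank): (10,G1,2), (10,G3,2), (10,G4,2), (11,G4,4), (14,G3,5), (19,G1,6.5), (19,G2,6.5), (22,G3,8), (23,G4,9), (24,G1,10.5), (24,G2,10.5), (25,G3,12), (26,G2,13.5), (26,G4,13.5), (27,G2,15.5), (27,G3,15.5), (28,G1,17)
Step 2: Sum ranks within each group.
R_1 = 36 (n_1 = 4)
R_2 = 46 (n_2 = 4)
R_3 = 42.5 (n_3 = 5)
R_4 = 28.5 (n_4 = 4)
Step 3: H = 12/(N(N+1)) * sum(R_i^2/n_i) - 3(N+1)
     = 12/(17*18) * (36^2/4 + 46^2/4 + 42.5^2/5 + 28.5^2/4) - 3*18
     = 0.039216 * 1417.31 - 54
     = 1.580882.
Step 4: Ties present; correction factor C = 1 - 48/(17^3 - 17) = 0.990196. Corrected H = 1.580882 / 0.990196 = 1.596535.
Step 5: Under H0, H ~ chi^2(3); p-value = 0.660176.
Step 6: alpha = 0.1. fail to reject H0.

H = 1.5965, df = 3, p = 0.660176, fail to reject H0.


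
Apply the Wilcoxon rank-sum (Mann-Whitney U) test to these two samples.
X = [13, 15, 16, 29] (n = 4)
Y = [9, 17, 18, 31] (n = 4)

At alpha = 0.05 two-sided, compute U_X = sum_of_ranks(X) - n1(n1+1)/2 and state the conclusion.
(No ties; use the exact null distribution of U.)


Step 1: Combine and sort all 8 observations; assign midranks.
sorted (value, group): (9,Y), (13,X), (15,X), (16,X), (17,Y), (18,Y), (29,X), (31,Y)
ranks: 9->1, 13->2, 15->3, 16->4, 17->5, 18->6, 29->7, 31->8
Step 2: Rank sum for X: R1 = 2 + 3 + 4 + 7 = 16.
Step 3: U_X = R1 - n1(n1+1)/2 = 16 - 4*5/2 = 16 - 10 = 6.
       U_Y = n1*n2 - U_X = 16 - 6 = 10.
Step 4: No ties, so the exact null distribution of U (based on enumerating the C(8,4) = 70 equally likely rank assignments) gives the two-sided p-value.
Step 5: p-value = 0.685714; compare to alpha = 0.05. fail to reject H0.

U_X = 6, p = 0.685714, fail to reject H0 at alpha = 0.05.


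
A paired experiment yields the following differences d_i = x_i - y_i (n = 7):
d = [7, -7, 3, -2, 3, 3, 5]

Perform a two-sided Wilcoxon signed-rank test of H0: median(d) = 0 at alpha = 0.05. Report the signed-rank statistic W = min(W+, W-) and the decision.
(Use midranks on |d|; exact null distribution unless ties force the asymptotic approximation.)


Step 1: Drop any zero differences (none here) and take |d_i|.
|d| = [7, 7, 3, 2, 3, 3, 5]
Step 2: Midrank |d_i| (ties get averaged ranks).
ranks: |7|->6.5, |7|->6.5, |3|->3, |2|->1, |3|->3, |3|->3, |5|->5
Step 3: Attach original signs; sum ranks with positive sign and with negative sign.
W+ = 6.5 + 3 + 3 + 3 + 5 = 20.5
W- = 6.5 + 1 = 7.5
(Check: W+ + W- = 28 should equal n(n+1)/2 = 28.)
Step 4: Test statistic W = min(W+, W-) = 7.5.
Step 5: Ties in |d|, so use the tie-corrected normal approximation.
        E[W] = n(n+1)/4 = 7*8/4 = 14.
        Tie groups: |d|=3 (t=3), |d|=7 (t=2); sum(t^3 - t) = 30.
        Var[W] = n(n+1)(2n+1)/24 - sum(t^3-t)/48 = 840/24 - 30/48 = 34.375.
        z = (W - E[W]) / sqrt(Var[W]) = (7.5 - 14) / 5.8630 = -1.1086.
        Two-sided p = 2*Phi(z) = 0.267584.
Step 6: alpha = 0.05. fail to reject H0.

W+ = 20.5, W- = 7.5, W = min = 7.5, p = 0.267584, fail to reject H0.


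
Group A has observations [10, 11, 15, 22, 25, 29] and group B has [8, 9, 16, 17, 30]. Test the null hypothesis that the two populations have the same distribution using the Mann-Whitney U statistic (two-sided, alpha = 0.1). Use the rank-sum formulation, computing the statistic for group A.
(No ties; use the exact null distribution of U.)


Step 1: Combine and sort all 11 observations; assign midranks.
sorted (value, group): (8,Y), (9,Y), (10,X), (11,X), (15,X), (16,Y), (17,Y), (22,X), (25,X), (29,X), (30,Y)
ranks: 8->1, 9->2, 10->3, 11->4, 15->5, 16->6, 17->7, 22->8, 25->9, 29->10, 30->11
Step 2: Rank sum for X: R1 = 3 + 4 + 5 + 8 + 9 + 10 = 39.
Step 3: U_X = R1 - n1(n1+1)/2 = 39 - 6*7/2 = 39 - 21 = 18.
       U_Y = n1*n2 - U_X = 30 - 18 = 12.
Step 4: No ties, so the exact null distribution of U (based on enumerating the C(11,6) = 462 equally likely rank assignments) gives the two-sided p-value.
Step 5: p-value = 0.662338; compare to alpha = 0.1. fail to reject H0.

U_X = 18, p = 0.662338, fail to reject H0 at alpha = 0.1.


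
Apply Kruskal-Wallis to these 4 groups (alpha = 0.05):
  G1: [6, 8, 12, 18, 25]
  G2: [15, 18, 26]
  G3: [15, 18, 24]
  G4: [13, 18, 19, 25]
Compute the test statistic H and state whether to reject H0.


Step 1: Combine all N = 15 observations and assign midranks.
sorted (value, group, rank): (6,G1,1), (8,G1,2), (12,G1,3), (13,G4,4), (15,G2,5.5), (15,G3,5.5), (18,G1,8.5), (18,G2,8.5), (18,G3,8.5), (18,G4,8.5), (19,G4,11), (24,G3,12), (25,G1,13.5), (25,G4,13.5), (26,G2,15)
Step 2: Sum ranks within each group.
R_1 = 28 (n_1 = 5)
R_2 = 29 (n_2 = 3)
R_3 = 26 (n_3 = 3)
R_4 = 37 (n_4 = 4)
Step 3: H = 12/(N(N+1)) * sum(R_i^2/n_i) - 3(N+1)
     = 12/(15*16) * (28^2/5 + 29^2/3 + 26^2/3 + 37^2/4) - 3*16
     = 0.050000 * 1004.72 - 48
     = 2.235833.
Step 4: Ties present; correction factor C = 1 - 72/(15^3 - 15) = 0.978571. Corrected H = 2.235833 / 0.978571 = 2.284793.
Step 5: Under H0, H ~ chi^2(3); p-value = 0.515440.
Step 6: alpha = 0.05. fail to reject H0.

H = 2.2848, df = 3, p = 0.515440, fail to reject H0.


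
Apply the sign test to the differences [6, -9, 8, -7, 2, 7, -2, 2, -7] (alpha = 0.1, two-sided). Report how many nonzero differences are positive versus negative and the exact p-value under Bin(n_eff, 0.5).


Step 1: Discard zero differences. Original n = 9; n_eff = number of nonzero differences = 9.
Nonzero differences (with sign): +6, -9, +8, -7, +2, +7, -2, +2, -7
Step 2: Count signs: positive = 5, negative = 4.
Step 3: Under H0: P(positive) = 0.5, so the number of positives S ~ Bin(9, 0.5).
Step 4: Two-sided exact p-value = sum of Bin(9,0.5) probabilities at or below the observed probability = 1.000000.
Step 5: alpha = 0.1. fail to reject H0.

n_eff = 9, pos = 5, neg = 4, p = 1.000000, fail to reject H0.


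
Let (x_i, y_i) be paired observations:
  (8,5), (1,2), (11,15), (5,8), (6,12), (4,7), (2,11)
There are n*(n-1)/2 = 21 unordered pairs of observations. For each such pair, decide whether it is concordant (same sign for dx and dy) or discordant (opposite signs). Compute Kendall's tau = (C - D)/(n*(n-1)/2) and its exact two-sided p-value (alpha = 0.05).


Step 1: Enumerate the 21 unordered pairs (i,j) with i<j and classify each by sign(x_j-x_i) * sign(y_j-y_i).
  (1,2):dx=-7,dy=-3->C; (1,3):dx=+3,dy=+10->C; (1,4):dx=-3,dy=+3->D; (1,5):dx=-2,dy=+7->D
  (1,6):dx=-4,dy=+2->D; (1,7):dx=-6,dy=+6->D; (2,3):dx=+10,dy=+13->C; (2,4):dx=+4,dy=+6->C
  (2,5):dx=+5,dy=+10->C; (2,6):dx=+3,dy=+5->C; (2,7):dx=+1,dy=+9->C; (3,4):dx=-6,dy=-7->C
  (3,5):dx=-5,dy=-3->C; (3,6):dx=-7,dy=-8->C; (3,7):dx=-9,dy=-4->C; (4,5):dx=+1,dy=+4->C
  (4,6):dx=-1,dy=-1->C; (4,7):dx=-3,dy=+3->D; (5,6):dx=-2,dy=-5->C; (5,7):dx=-4,dy=-1->C
  (6,7):dx=-2,dy=+4->D
Step 2: C = 15, D = 6, total pairs = 21.
Step 3: tau = (C - D)/(n(n-1)/2) = (15 - 6)/21 = 0.428571.
Step 4: Exact two-sided p-value (enumerate n! = 5040 permutations of y under H0): p = 0.238889.
Step 5: alpha = 0.05. fail to reject H0.

tau_b = 0.4286 (C=15, D=6), p = 0.238889, fail to reject H0.


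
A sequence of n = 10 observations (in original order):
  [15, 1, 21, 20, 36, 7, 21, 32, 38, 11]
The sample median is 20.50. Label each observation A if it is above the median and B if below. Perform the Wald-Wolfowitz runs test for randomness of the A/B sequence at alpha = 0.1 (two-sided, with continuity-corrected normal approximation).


Step 1: Compute median = 20.50; label A = above, B = below.
Labels in order: BBABABAAAB  (n_A = 5, n_B = 5)
Step 2: Count runs R = 7.
Step 3: Under H0 (random ordering), E[R] = 2*n_A*n_B/(n_A+n_B) + 1 = 2*5*5/10 + 1 = 6.0000.
        Var[R] = 2*n_A*n_B*(2*n_A*n_B - n_A - n_B) / ((n_A+n_B)^2 * (n_A+n_B-1)) = 2000/900 = 2.2222.
        SD[R] = 1.4907.
Step 4: Continuity-corrected z = (R - 0.5 - E[R]) / SD[R] = (7 - 0.5 - 6.0000) / 1.4907 = 0.3354.
Step 5: Two-sided p-value via normal approximation = 2*(1 - Phi(|z|)) = 0.737316.
Step 6: alpha = 0.1. fail to reject H0.

R = 7, z = 0.3354, p = 0.737316, fail to reject H0.


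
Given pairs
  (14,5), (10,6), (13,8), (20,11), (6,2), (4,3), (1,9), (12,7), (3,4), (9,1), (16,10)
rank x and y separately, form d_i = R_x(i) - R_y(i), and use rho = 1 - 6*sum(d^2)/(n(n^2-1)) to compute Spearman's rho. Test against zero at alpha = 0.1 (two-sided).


Step 1: Rank x and y separately (midranks; no ties here).
rank(x): 14->9, 10->6, 13->8, 20->11, 6->4, 4->3, 1->1, 12->7, 3->2, 9->5, 16->10
rank(y): 5->5, 6->6, 8->8, 11->11, 2->2, 3->3, 9->9, 7->7, 4->4, 1->1, 10->10
Step 2: d_i = R_x(i) - R_y(i); compute d_i^2.
  (9-5)^2=16, (6-6)^2=0, (8-8)^2=0, (11-11)^2=0, (4-2)^2=4, (3-3)^2=0, (1-9)^2=64, (7-7)^2=0, (2-4)^2=4, (5-1)^2=16, (10-10)^2=0
sum(d^2) = 104.
Step 3: rho = 1 - 6*104 / (11*(11^2 - 1)) = 1 - 624/1320 = 0.527273.
Step 4: Under H0, t = rho * sqrt((n-2)/(1-rho^2)) = 1.8616 ~ t(9).
Step 5: Two-sided p-value from the t-distribution with 9 df = 0.095565.
Step 6: alpha = 0.1. reject H0.

rho = 0.5273, p = 0.095565, reject H0 at alpha = 0.1.


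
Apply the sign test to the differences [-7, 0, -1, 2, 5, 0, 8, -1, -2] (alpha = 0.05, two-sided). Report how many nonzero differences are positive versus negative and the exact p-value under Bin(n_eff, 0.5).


Step 1: Discard zero differences. Original n = 9; n_eff = number of nonzero differences = 7.
Nonzero differences (with sign): -7, -1, +2, +5, +8, -1, -2
Step 2: Count signs: positive = 3, negative = 4.
Step 3: Under H0: P(positive) = 0.5, so the number of positives S ~ Bin(7, 0.5).
Step 4: Two-sided exact p-value = sum of Bin(7,0.5) probabilities at or below the observed probability = 1.000000.
Step 5: alpha = 0.05. fail to reject H0.

n_eff = 7, pos = 3, neg = 4, p = 1.000000, fail to reject H0.


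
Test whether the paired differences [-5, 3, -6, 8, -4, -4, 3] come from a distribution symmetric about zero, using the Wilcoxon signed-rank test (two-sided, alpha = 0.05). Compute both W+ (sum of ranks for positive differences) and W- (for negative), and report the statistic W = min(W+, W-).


Step 1: Drop any zero differences (none here) and take |d_i|.
|d| = [5, 3, 6, 8, 4, 4, 3]
Step 2: Midrank |d_i| (ties get averaged ranks).
ranks: |5|->5, |3|->1.5, |6|->6, |8|->7, |4|->3.5, |4|->3.5, |3|->1.5
Step 3: Attach original signs; sum ranks with positive sign and with negative sign.
W+ = 1.5 + 7 + 1.5 = 10
W- = 5 + 6 + 3.5 + 3.5 = 18
(Check: W+ + W- = 28 should equal n(n+1)/2 = 28.)
Step 4: Test statistic W = min(W+, W-) = 10.
Step 5: Ties in |d|, so use the tie-corrected normal approximation.
        E[W] = n(n+1)/4 = 7*8/4 = 14.
        Tie groups: |d|=3 (t=2), |d|=4 (t=2); sum(t^3 - t) = 12.
        Var[W] = n(n+1)(2n+1)/24 - sum(t^3-t)/48 = 840/24 - 12/48 = 34.75.
        z = (W - E[W]) / sqrt(Var[W]) = (10 - 14) / 5.8949 = -0.6786.
        Two-sided p = 2*Phi(z) = 0.497422.
Step 6: alpha = 0.05. fail to reject H0.

W+ = 10, W- = 18, W = min = 10, p = 0.497422, fail to reject H0.


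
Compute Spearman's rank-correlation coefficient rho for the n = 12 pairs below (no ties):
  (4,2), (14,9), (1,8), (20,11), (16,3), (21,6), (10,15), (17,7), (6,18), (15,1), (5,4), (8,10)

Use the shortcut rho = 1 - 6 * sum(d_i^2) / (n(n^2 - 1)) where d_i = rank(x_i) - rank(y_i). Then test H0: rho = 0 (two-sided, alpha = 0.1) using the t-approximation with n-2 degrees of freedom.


Step 1: Rank x and y separately (midranks; no ties here).
rank(x): 4->2, 14->7, 1->1, 20->11, 16->9, 21->12, 10->6, 17->10, 6->4, 15->8, 5->3, 8->5
rank(y): 2->2, 9->8, 8->7, 11->10, 3->3, 6->5, 15->11, 7->6, 18->12, 1->1, 4->4, 10->9
Step 2: d_i = R_x(i) - R_y(i); compute d_i^2.
  (2-2)^2=0, (7-8)^2=1, (1-7)^2=36, (11-10)^2=1, (9-3)^2=36, (12-5)^2=49, (6-11)^2=25, (10-6)^2=16, (4-12)^2=64, (8-1)^2=49, (3-4)^2=1, (5-9)^2=16
sum(d^2) = 294.
Step 3: rho = 1 - 6*294 / (12*(12^2 - 1)) = 1 - 1764/1716 = -0.027972.
Step 4: Under H0, t = rho * sqrt((n-2)/(1-rho^2)) = -0.0885 ~ t(10).
Step 5: Two-sided p-value from the t-distribution with 10 df = 0.931234.
Step 6: alpha = 0.1. fail to reject H0.

rho = -0.0280, p = 0.931234, fail to reject H0 at alpha = 0.1.


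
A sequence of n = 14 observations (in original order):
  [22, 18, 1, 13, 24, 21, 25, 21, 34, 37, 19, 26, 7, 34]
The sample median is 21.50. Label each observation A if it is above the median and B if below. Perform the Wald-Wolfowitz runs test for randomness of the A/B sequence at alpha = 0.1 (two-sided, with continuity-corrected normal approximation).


Step 1: Compute median = 21.50; label A = above, B = below.
Labels in order: ABBBABABAABABA  (n_A = 7, n_B = 7)
Step 2: Count runs R = 11.
Step 3: Under H0 (random ordering), E[R] = 2*n_A*n_B/(n_A+n_B) + 1 = 2*7*7/14 + 1 = 8.0000.
        Var[R] = 2*n_A*n_B*(2*n_A*n_B - n_A - n_B) / ((n_A+n_B)^2 * (n_A+n_B-1)) = 8232/2548 = 3.2308.
        SD[R] = 1.7974.
Step 4: Continuity-corrected z = (R - 0.5 - E[R]) / SD[R] = (11 - 0.5 - 8.0000) / 1.7974 = 1.3909.
Step 5: Two-sided p-value via normal approximation = 2*(1 - Phi(|z|)) = 0.164264.
Step 6: alpha = 0.1. fail to reject H0.

R = 11, z = 1.3909, p = 0.164264, fail to reject H0.


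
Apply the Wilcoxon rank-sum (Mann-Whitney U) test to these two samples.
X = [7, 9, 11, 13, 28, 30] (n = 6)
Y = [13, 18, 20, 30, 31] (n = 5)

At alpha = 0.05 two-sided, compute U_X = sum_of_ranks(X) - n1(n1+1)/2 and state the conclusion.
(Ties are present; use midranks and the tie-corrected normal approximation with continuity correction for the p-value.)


Step 1: Combine and sort all 11 observations; assign midranks.
sorted (value, group): (7,X), (9,X), (11,X), (13,X), (13,Y), (18,Y), (20,Y), (28,X), (30,X), (30,Y), (31,Y)
ranks: 7->1, 9->2, 11->3, 13->4.5, 13->4.5, 18->6, 20->7, 28->8, 30->9.5, 30->9.5, 31->11
Step 2: Rank sum for X: R1 = 1 + 2 + 3 + 4.5 + 8 + 9.5 = 28.
Step 3: U_X = R1 - n1(n1+1)/2 = 28 - 6*7/2 = 28 - 21 = 7.
       U_Y = n1*n2 - U_X = 30 - 7 = 23.
Step 4: Ties are present, so use the tie-corrected normal approximation (with continuity correction) for the p-value.
Step 5: p-value = 0.168954; compare to alpha = 0.05. fail to reject H0.

U_X = 7, p = 0.168954, fail to reject H0 at alpha = 0.05.


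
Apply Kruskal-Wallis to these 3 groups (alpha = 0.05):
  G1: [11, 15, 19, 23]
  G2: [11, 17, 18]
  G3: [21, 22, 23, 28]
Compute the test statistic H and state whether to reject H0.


Step 1: Combine all N = 11 observations and assign midranks.
sorted (value, group, rank): (11,G1,1.5), (11,G2,1.5), (15,G1,3), (17,G2,4), (18,G2,5), (19,G1,6), (21,G3,7), (22,G3,8), (23,G1,9.5), (23,G3,9.5), (28,G3,11)
Step 2: Sum ranks within each group.
R_1 = 20 (n_1 = 4)
R_2 = 10.5 (n_2 = 3)
R_3 = 35.5 (n_3 = 4)
Step 3: H = 12/(N(N+1)) * sum(R_i^2/n_i) - 3(N+1)
     = 12/(11*12) * (20^2/4 + 10.5^2/3 + 35.5^2/4) - 3*12
     = 0.090909 * 451.812 - 36
     = 5.073864.
Step 4: Ties present; correction factor C = 1 - 12/(11^3 - 11) = 0.990909. Corrected H = 5.073864 / 0.990909 = 5.120413.
Step 5: Under H0, H ~ chi^2(2); p-value = 0.077289.
Step 6: alpha = 0.05. fail to reject H0.

H = 5.1204, df = 2, p = 0.077289, fail to reject H0.


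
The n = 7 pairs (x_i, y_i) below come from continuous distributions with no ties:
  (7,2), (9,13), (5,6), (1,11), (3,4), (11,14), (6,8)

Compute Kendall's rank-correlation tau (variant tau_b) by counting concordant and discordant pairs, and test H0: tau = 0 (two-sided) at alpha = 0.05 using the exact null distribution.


Step 1: Enumerate the 21 unordered pairs (i,j) with i<j and classify each by sign(x_j-x_i) * sign(y_j-y_i).
  (1,2):dx=+2,dy=+11->C; (1,3):dx=-2,dy=+4->D; (1,4):dx=-6,dy=+9->D; (1,5):dx=-4,dy=+2->D
  (1,6):dx=+4,dy=+12->C; (1,7):dx=-1,dy=+6->D; (2,3):dx=-4,dy=-7->C; (2,4):dx=-8,dy=-2->C
  (2,5):dx=-6,dy=-9->C; (2,6):dx=+2,dy=+1->C; (2,7):dx=-3,dy=-5->C; (3,4):dx=-4,dy=+5->D
  (3,5):dx=-2,dy=-2->C; (3,6):dx=+6,dy=+8->C; (3,7):dx=+1,dy=+2->C; (4,5):dx=+2,dy=-7->D
  (4,6):dx=+10,dy=+3->C; (4,7):dx=+5,dy=-3->D; (5,6):dx=+8,dy=+10->C; (5,7):dx=+3,dy=+4->C
  (6,7):dx=-5,dy=-6->C
Step 2: C = 14, D = 7, total pairs = 21.
Step 3: tau = (C - D)/(n(n-1)/2) = (14 - 7)/21 = 0.333333.
Step 4: Exact two-sided p-value (enumerate n! = 5040 permutations of y under H0): p = 0.381349.
Step 5: alpha = 0.05. fail to reject H0.

tau_b = 0.3333 (C=14, D=7), p = 0.381349, fail to reject H0.


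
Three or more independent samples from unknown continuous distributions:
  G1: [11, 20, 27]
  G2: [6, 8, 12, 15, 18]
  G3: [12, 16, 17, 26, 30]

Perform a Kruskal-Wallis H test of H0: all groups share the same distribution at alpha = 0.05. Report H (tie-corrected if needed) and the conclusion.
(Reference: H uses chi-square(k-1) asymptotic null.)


Step 1: Combine all N = 13 observations and assign midranks.
sorted (value, group, rank): (6,G2,1), (8,G2,2), (11,G1,3), (12,G2,4.5), (12,G3,4.5), (15,G2,6), (16,G3,7), (17,G3,8), (18,G2,9), (20,G1,10), (26,G3,11), (27,G1,12), (30,G3,13)
Step 2: Sum ranks within each group.
R_1 = 25 (n_1 = 3)
R_2 = 22.5 (n_2 = 5)
R_3 = 43.5 (n_3 = 5)
Step 3: H = 12/(N(N+1)) * sum(R_i^2/n_i) - 3(N+1)
     = 12/(13*14) * (25^2/3 + 22.5^2/5 + 43.5^2/5) - 3*14
     = 0.065934 * 688.033 - 42
     = 3.364835.
Step 4: Ties present; correction factor C = 1 - 6/(13^3 - 13) = 0.997253. Corrected H = 3.364835 / 0.997253 = 3.374105.
Step 5: Under H0, H ~ chi^2(2); p-value = 0.185064.
Step 6: alpha = 0.05. fail to reject H0.

H = 3.3741, df = 2, p = 0.185064, fail to reject H0.


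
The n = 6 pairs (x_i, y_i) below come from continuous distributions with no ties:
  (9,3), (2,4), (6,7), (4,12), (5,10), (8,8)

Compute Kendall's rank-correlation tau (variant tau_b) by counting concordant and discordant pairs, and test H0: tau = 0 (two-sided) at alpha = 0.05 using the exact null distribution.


Step 1: Enumerate the 15 unordered pairs (i,j) with i<j and classify each by sign(x_j-x_i) * sign(y_j-y_i).
  (1,2):dx=-7,dy=+1->D; (1,3):dx=-3,dy=+4->D; (1,4):dx=-5,dy=+9->D; (1,5):dx=-4,dy=+7->D
  (1,6):dx=-1,dy=+5->D; (2,3):dx=+4,dy=+3->C; (2,4):dx=+2,dy=+8->C; (2,5):dx=+3,dy=+6->C
  (2,6):dx=+6,dy=+4->C; (3,4):dx=-2,dy=+5->D; (3,5):dx=-1,dy=+3->D; (3,6):dx=+2,dy=+1->C
  (4,5):dx=+1,dy=-2->D; (4,6):dx=+4,dy=-4->D; (5,6):dx=+3,dy=-2->D
Step 2: C = 5, D = 10, total pairs = 15.
Step 3: tau = (C - D)/(n(n-1)/2) = (5 - 10)/15 = -0.333333.
Step 4: Exact two-sided p-value (enumerate n! = 720 permutations of y under H0): p = 0.469444.
Step 5: alpha = 0.05. fail to reject H0.

tau_b = -0.3333 (C=5, D=10), p = 0.469444, fail to reject H0.


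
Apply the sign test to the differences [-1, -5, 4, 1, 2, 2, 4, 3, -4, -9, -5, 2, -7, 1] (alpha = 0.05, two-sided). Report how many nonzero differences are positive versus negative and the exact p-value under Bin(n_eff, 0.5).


Step 1: Discard zero differences. Original n = 14; n_eff = number of nonzero differences = 14.
Nonzero differences (with sign): -1, -5, +4, +1, +2, +2, +4, +3, -4, -9, -5, +2, -7, +1
Step 2: Count signs: positive = 8, negative = 6.
Step 3: Under H0: P(positive) = 0.5, so the number of positives S ~ Bin(14, 0.5).
Step 4: Two-sided exact p-value = sum of Bin(14,0.5) probabilities at or below the observed probability = 0.790527.
Step 5: alpha = 0.05. fail to reject H0.

n_eff = 14, pos = 8, neg = 6, p = 0.790527, fail to reject H0.


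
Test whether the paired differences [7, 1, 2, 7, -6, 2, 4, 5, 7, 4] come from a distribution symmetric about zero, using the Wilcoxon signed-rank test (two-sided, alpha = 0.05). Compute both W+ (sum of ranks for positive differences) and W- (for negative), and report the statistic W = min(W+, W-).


Step 1: Drop any zero differences (none here) and take |d_i|.
|d| = [7, 1, 2, 7, 6, 2, 4, 5, 7, 4]
Step 2: Midrank |d_i| (ties get averaged ranks).
ranks: |7|->9, |1|->1, |2|->2.5, |7|->9, |6|->7, |2|->2.5, |4|->4.5, |5|->6, |7|->9, |4|->4.5
Step 3: Attach original signs; sum ranks with positive sign and with negative sign.
W+ = 9 + 1 + 2.5 + 9 + 2.5 + 4.5 + 6 + 9 + 4.5 = 48
W- = 7 = 7
(Check: W+ + W- = 55 should equal n(n+1)/2 = 55.)
Step 4: Test statistic W = min(W+, W-) = 7.
Step 5: Ties in |d|, so use the tie-corrected normal approximation.
        E[W] = n(n+1)/4 = 10*11/4 = 27.5.
        Tie groups: |d|=2 (t=2), |d|=4 (t=2), |d|=7 (t=3); sum(t^3 - t) = 36.
        Var[W] = n(n+1)(2n+1)/24 - sum(t^3-t)/48 = 2310/24 - 36/48 = 95.5.
        z = (W - E[W]) / sqrt(Var[W]) = (7 - 27.5) / 9.7724 = -2.0977.
        Two-sided p = 2*Phi(z) = 0.035928.
Step 6: alpha = 0.05. reject H0.

W+ = 48, W- = 7, W = min = 7, p = 0.035928, reject H0.


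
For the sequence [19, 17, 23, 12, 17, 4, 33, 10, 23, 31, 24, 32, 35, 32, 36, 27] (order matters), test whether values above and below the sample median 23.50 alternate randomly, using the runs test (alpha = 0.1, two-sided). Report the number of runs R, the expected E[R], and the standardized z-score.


Step 1: Compute median = 23.50; label A = above, B = below.
Labels in order: BBBBBBABBAAAAAAA  (n_A = 8, n_B = 8)
Step 2: Count runs R = 4.
Step 3: Under H0 (random ordering), E[R] = 2*n_A*n_B/(n_A+n_B) + 1 = 2*8*8/16 + 1 = 9.0000.
        Var[R] = 2*n_A*n_B*(2*n_A*n_B - n_A - n_B) / ((n_A+n_B)^2 * (n_A+n_B-1)) = 14336/3840 = 3.7333.
        SD[R] = 1.9322.
Step 4: Continuity-corrected z = (R + 0.5 - E[R]) / SD[R] = (4 + 0.5 - 9.0000) / 1.9322 = -2.3290.
Step 5: Two-sided p-value via normal approximation = 2*(1 - Phi(|z|)) = 0.019861.
Step 6: alpha = 0.1. reject H0.

R = 4, z = -2.3290, p = 0.019861, reject H0.


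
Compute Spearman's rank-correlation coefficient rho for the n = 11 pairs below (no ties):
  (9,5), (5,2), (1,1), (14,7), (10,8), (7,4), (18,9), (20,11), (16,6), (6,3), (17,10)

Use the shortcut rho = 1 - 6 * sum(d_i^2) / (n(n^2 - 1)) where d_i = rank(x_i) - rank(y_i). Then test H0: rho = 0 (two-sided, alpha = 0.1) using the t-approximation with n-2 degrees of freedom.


Step 1: Rank x and y separately (midranks; no ties here).
rank(x): 9->5, 5->2, 1->1, 14->7, 10->6, 7->4, 18->10, 20->11, 16->8, 6->3, 17->9
rank(y): 5->5, 2->2, 1->1, 7->7, 8->8, 4->4, 9->9, 11->11, 6->6, 3->3, 10->10
Step 2: d_i = R_x(i) - R_y(i); compute d_i^2.
  (5-5)^2=0, (2-2)^2=0, (1-1)^2=0, (7-7)^2=0, (6-8)^2=4, (4-4)^2=0, (10-9)^2=1, (11-11)^2=0, (8-6)^2=4, (3-3)^2=0, (9-10)^2=1
sum(d^2) = 10.
Step 3: rho = 1 - 6*10 / (11*(11^2 - 1)) = 1 - 60/1320 = 0.954545.
Step 4: Under H0, t = rho * sqrt((n-2)/(1-rho^2)) = 9.6074 ~ t(9).
Step 5: Two-sided p-value from the t-distribution with 9 df = 0.000005.
Step 6: alpha = 0.1. reject H0.

rho = 0.9545, p = 0.000005, reject H0 at alpha = 0.1.


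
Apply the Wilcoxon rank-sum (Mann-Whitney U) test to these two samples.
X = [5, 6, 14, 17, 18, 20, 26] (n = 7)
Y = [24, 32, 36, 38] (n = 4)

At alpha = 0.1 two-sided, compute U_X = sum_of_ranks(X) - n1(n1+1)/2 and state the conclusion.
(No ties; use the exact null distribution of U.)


Step 1: Combine and sort all 11 observations; assign midranks.
sorted (value, group): (5,X), (6,X), (14,X), (17,X), (18,X), (20,X), (24,Y), (26,X), (32,Y), (36,Y), (38,Y)
ranks: 5->1, 6->2, 14->3, 17->4, 18->5, 20->6, 24->7, 26->8, 32->9, 36->10, 38->11
Step 2: Rank sum for X: R1 = 1 + 2 + 3 + 4 + 5 + 6 + 8 = 29.
Step 3: U_X = R1 - n1(n1+1)/2 = 29 - 7*8/2 = 29 - 28 = 1.
       U_Y = n1*n2 - U_X = 28 - 1 = 27.
Step 4: No ties, so the exact null distribution of U (based on enumerating the C(11,7) = 330 equally likely rank assignments) gives the two-sided p-value.
Step 5: p-value = 0.012121; compare to alpha = 0.1. reject H0.

U_X = 1, p = 0.012121, reject H0 at alpha = 0.1.


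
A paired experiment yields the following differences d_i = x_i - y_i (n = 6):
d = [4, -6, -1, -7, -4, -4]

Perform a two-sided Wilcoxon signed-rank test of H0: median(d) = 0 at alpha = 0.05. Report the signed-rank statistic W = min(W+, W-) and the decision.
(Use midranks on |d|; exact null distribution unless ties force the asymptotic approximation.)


Step 1: Drop any zero differences (none here) and take |d_i|.
|d| = [4, 6, 1, 7, 4, 4]
Step 2: Midrank |d_i| (ties get averaged ranks).
ranks: |4|->3, |6|->5, |1|->1, |7|->6, |4|->3, |4|->3
Step 3: Attach original signs; sum ranks with positive sign and with negative sign.
W+ = 3 = 3
W- = 5 + 1 + 6 + 3 + 3 = 18
(Check: W+ + W- = 21 should equal n(n+1)/2 = 21.)
Step 4: Test statistic W = min(W+, W-) = 3.
Step 5: Ties in |d|, so use the tie-corrected normal approximation.
        E[W] = n(n+1)/4 = 6*7/4 = 10.5.
        Tie groups: |d|=4 (t=3); sum(t^3 - t) = 24.
        Var[W] = n(n+1)(2n+1)/24 - sum(t^3-t)/48 = 546/24 - 24/48 = 22.25.
        z = (W - E[W]) / sqrt(Var[W]) = (3 - 10.5) / 4.7170 = -1.5900.
        Two-sided p = 2*Phi(z) = 0.111836.
Step 6: alpha = 0.05. fail to reject H0.

W+ = 3, W- = 18, W = min = 3, p = 0.111836, fail to reject H0.


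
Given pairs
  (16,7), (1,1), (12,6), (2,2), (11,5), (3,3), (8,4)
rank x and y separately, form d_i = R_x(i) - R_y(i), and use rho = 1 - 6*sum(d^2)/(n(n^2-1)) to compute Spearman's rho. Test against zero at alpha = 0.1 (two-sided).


Step 1: Rank x and y separately (midranks; no ties here).
rank(x): 16->7, 1->1, 12->6, 2->2, 11->5, 3->3, 8->4
rank(y): 7->7, 1->1, 6->6, 2->2, 5->5, 3->3, 4->4
Step 2: d_i = R_x(i) - R_y(i); compute d_i^2.
  (7-7)^2=0, (1-1)^2=0, (6-6)^2=0, (2-2)^2=0, (5-5)^2=0, (3-3)^2=0, (4-4)^2=0
sum(d^2) = 0.
Step 3: rho = 1 - 6*0 / (7*(7^2 - 1)) = 1 - 0/336 = 1.000000.
Step 5: Two-sided p-value from the t-distribution with 5 df = 0.000000.
Step 6: alpha = 0.1. reject H0.

rho = 1.0000, p = 0.000000, reject H0 at alpha = 0.1.


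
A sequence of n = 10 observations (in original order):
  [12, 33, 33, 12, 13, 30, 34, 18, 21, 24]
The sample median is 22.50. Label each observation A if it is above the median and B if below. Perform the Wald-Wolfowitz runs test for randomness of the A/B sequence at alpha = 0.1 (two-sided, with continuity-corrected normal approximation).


Step 1: Compute median = 22.50; label A = above, B = below.
Labels in order: BAABBAABBA  (n_A = 5, n_B = 5)
Step 2: Count runs R = 6.
Step 3: Under H0 (random ordering), E[R] = 2*n_A*n_B/(n_A+n_B) + 1 = 2*5*5/10 + 1 = 6.0000.
        Var[R] = 2*n_A*n_B*(2*n_A*n_B - n_A - n_B) / ((n_A+n_B)^2 * (n_A+n_B-1)) = 2000/900 = 2.2222.
        SD[R] = 1.4907.
Step 4: R = E[R], so z = 0 with no continuity correction.
Step 5: Two-sided p-value via normal approximation = 2*(1 - Phi(|z|)) = 1.000000.
Step 6: alpha = 0.1. fail to reject H0.

R = 6, z = 0.0000, p = 1.000000, fail to reject H0.


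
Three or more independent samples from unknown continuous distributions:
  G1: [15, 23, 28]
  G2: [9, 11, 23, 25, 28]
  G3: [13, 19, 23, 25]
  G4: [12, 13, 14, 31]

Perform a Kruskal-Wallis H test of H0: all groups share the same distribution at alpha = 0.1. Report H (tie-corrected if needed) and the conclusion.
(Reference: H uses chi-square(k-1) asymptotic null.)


Step 1: Combine all N = 16 observations and assign midranks.
sorted (value, group, rank): (9,G2,1), (11,G2,2), (12,G4,3), (13,G3,4.5), (13,G4,4.5), (14,G4,6), (15,G1,7), (19,G3,8), (23,G1,10), (23,G2,10), (23,G3,10), (25,G2,12.5), (25,G3,12.5), (28,G1,14.5), (28,G2,14.5), (31,G4,16)
Step 2: Sum ranks within each group.
R_1 = 31.5 (n_1 = 3)
R_2 = 40 (n_2 = 5)
R_3 = 35 (n_3 = 4)
R_4 = 29.5 (n_4 = 4)
Step 3: H = 12/(N(N+1)) * sum(R_i^2/n_i) - 3(N+1)
     = 12/(16*17) * (31.5^2/3 + 40^2/5 + 35^2/4 + 29.5^2/4) - 3*17
     = 0.044118 * 1174.56 - 51
     = 0.818934.
Step 4: Ties present; correction factor C = 1 - 42/(16^3 - 16) = 0.989706. Corrected H = 0.818934 / 0.989706 = 0.827452.
Step 5: Under H0, H ~ chi^2(3); p-value = 0.842890.
Step 6: alpha = 0.1. fail to reject H0.

H = 0.8275, df = 3, p = 0.842890, fail to reject H0.


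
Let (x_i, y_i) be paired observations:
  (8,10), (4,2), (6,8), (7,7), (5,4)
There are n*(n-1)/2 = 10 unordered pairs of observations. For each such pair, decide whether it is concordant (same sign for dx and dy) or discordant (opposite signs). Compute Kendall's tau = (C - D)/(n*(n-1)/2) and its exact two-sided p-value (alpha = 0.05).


Step 1: Enumerate the 10 unordered pairs (i,j) with i<j and classify each by sign(x_j-x_i) * sign(y_j-y_i).
  (1,2):dx=-4,dy=-8->C; (1,3):dx=-2,dy=-2->C; (1,4):dx=-1,dy=-3->C; (1,5):dx=-3,dy=-6->C
  (2,3):dx=+2,dy=+6->C; (2,4):dx=+3,dy=+5->C; (2,5):dx=+1,dy=+2->C; (3,4):dx=+1,dy=-1->D
  (3,5):dx=-1,dy=-4->C; (4,5):dx=-2,dy=-3->C
Step 2: C = 9, D = 1, total pairs = 10.
Step 3: tau = (C - D)/(n(n-1)/2) = (9 - 1)/10 = 0.800000.
Step 4: Exact two-sided p-value (enumerate n! = 120 permutations of y under H0): p = 0.083333.
Step 5: alpha = 0.05. fail to reject H0.

tau_b = 0.8000 (C=9, D=1), p = 0.083333, fail to reject H0.


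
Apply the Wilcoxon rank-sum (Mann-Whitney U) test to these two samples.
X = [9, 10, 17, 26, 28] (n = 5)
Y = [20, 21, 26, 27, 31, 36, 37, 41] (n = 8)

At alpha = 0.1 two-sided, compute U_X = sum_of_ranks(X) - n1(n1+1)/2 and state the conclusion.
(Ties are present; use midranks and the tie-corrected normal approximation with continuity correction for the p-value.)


Step 1: Combine and sort all 13 observations; assign midranks.
sorted (value, group): (9,X), (10,X), (17,X), (20,Y), (21,Y), (26,X), (26,Y), (27,Y), (28,X), (31,Y), (36,Y), (37,Y), (41,Y)
ranks: 9->1, 10->2, 17->3, 20->4, 21->5, 26->6.5, 26->6.5, 27->8, 28->9, 31->10, 36->11, 37->12, 41->13
Step 2: Rank sum for X: R1 = 1 + 2 + 3 + 6.5 + 9 = 21.5.
Step 3: U_X = R1 - n1(n1+1)/2 = 21.5 - 5*6/2 = 21.5 - 15 = 6.5.
       U_Y = n1*n2 - U_X = 40 - 6.5 = 33.5.
Step 4: Ties are present, so use the tie-corrected normal approximation (with continuity correction) for the p-value.
Step 5: p-value = 0.056699; compare to alpha = 0.1. reject H0.

U_X = 6.5, p = 0.056699, reject H0 at alpha = 0.1.


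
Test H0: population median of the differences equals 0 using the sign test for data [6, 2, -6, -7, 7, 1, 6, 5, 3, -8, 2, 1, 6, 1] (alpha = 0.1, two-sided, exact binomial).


Step 1: Discard zero differences. Original n = 14; n_eff = number of nonzero differences = 14.
Nonzero differences (with sign): +6, +2, -6, -7, +7, +1, +6, +5, +3, -8, +2, +1, +6, +1
Step 2: Count signs: positive = 11, negative = 3.
Step 3: Under H0: P(positive) = 0.5, so the number of positives S ~ Bin(14, 0.5).
Step 4: Two-sided exact p-value = sum of Bin(14,0.5) probabilities at or below the observed probability = 0.057373.
Step 5: alpha = 0.1. reject H0.

n_eff = 14, pos = 11, neg = 3, p = 0.057373, reject H0.


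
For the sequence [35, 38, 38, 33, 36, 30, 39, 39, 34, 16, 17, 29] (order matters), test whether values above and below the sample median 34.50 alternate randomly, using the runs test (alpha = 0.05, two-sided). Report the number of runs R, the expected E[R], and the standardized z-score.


Step 1: Compute median = 34.50; label A = above, B = below.
Labels in order: AAABABAABBBB  (n_A = 6, n_B = 6)
Step 2: Count runs R = 6.
Step 3: Under H0 (random ordering), E[R] = 2*n_A*n_B/(n_A+n_B) + 1 = 2*6*6/12 + 1 = 7.0000.
        Var[R] = 2*n_A*n_B*(2*n_A*n_B - n_A - n_B) / ((n_A+n_B)^2 * (n_A+n_B-1)) = 4320/1584 = 2.7273.
        SD[R] = 1.6514.
Step 4: Continuity-corrected z = (R + 0.5 - E[R]) / SD[R] = (6 + 0.5 - 7.0000) / 1.6514 = -0.3028.
Step 5: Two-sided p-value via normal approximation = 2*(1 - Phi(|z|)) = 0.762069.
Step 6: alpha = 0.05. fail to reject H0.

R = 6, z = -0.3028, p = 0.762069, fail to reject H0.
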